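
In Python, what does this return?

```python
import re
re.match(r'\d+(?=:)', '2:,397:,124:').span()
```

The lookaround is zero-width — it requires the adjacent text to match without consuming it, so the asserted text isn't part of the match.
`match` is anchored at position 0; if the pattern doesn't fit there, it returns None.
The match spans [0:1] → '2'.

(0, 1)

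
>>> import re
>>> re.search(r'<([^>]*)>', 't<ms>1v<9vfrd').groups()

('ms',)

`re.search` tries every starting position until one works.
The match spans [1:5] → '<ms>'.
Captured: group 1 = 'ms'.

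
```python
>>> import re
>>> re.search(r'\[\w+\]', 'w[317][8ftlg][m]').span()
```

`re.search` scans for the first position where the pattern succeeds.
The match spans [1:6] → '[317]'.

(1, 6)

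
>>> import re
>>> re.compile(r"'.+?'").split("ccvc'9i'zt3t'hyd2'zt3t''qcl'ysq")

The string is cut at each match, leaving 4 pieces.

['ccvc', 'zt3t', 'zt3t', 'ysq']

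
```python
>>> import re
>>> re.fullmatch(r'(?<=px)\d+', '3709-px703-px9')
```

None

`re.fullmatch` is like wrapping the pattern in `^…$` (in single-line mode).
Here there's no way to consume every character, so the call returns None.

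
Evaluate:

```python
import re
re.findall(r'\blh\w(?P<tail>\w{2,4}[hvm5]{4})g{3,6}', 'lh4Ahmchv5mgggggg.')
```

Because there's exactly one group, `findall` drops the full match and keeps group 1 from the one hit.

['Ahmchv5m']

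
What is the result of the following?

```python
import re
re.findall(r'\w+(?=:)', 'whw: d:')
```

The lookaround is zero-width — it requires the adjacent text to match without consuming it, so the asserted text isn't part of the match.
Scanning left to right: at [0:3] → 'whw'; at [5:6] → 'd'.
No capturing groups, so `findall` returns the 2 full match strings.

['whw', 'd']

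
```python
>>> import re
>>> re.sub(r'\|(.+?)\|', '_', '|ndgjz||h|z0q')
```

A `+?`/`*?`/`{m,n}?` starts at its minimum and grows only as far as needed for what follows to match.
Matches: at [0:7] → '|ndgjz|'; at [7:10] → '|h|'.
Every occurrence is swapped for '_'.

'__z0q'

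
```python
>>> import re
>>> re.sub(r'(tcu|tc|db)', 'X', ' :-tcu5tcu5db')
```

' :-X5X5X'

Alternation tries branches left to right and keeps the first one that lets the overall match succeed at that position.
Matches: at [3:6] → 'tcu'; at [7:10] → 'tcu'; at [11:13] → 'db'.
Every occurrence is swapped for 'X'.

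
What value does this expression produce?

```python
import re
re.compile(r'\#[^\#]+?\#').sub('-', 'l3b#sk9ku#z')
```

'l3b-z'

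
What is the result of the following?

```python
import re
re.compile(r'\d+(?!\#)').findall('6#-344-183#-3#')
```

['344', '18']

Because the assertion is negative and zero-width, positions next to the forbidden text are skipped.
Since nothing is captured, `findall` lists the 2 matched substrings directly.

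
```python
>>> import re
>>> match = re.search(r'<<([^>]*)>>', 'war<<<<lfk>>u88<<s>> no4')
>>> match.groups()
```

('<<lfk',)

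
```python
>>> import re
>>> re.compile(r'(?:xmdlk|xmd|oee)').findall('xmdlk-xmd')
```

['xmdlk', 'xmd']

Alternation tries branches left to right and keeps the first one that lets the overall match succeed at that position.
Scanning left to right: at [0:5] → 'xmdlk'; at [6:9] → 'xmd'.
`findall` yields the raw match text (2 of them) because the pattern has no groups.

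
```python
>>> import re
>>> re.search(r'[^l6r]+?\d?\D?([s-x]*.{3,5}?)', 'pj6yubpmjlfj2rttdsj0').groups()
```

This matches one or more of any character except [l6r] (lazy), then optionally a digit, then optionally a non-digit; then zero or more of a character in [s-x], then 3 to 5 of any character (lazy) (captured).
A `+?`/`*?`/`{m,n}?` starts at its minimum and grows only as far as needed for what follows to match.
`search` walks the string left to right and returns the first match it finds.
The match spans [0:5] → 'pj6yu'.
Captured: group 1 = '6yu'.

('6yu',)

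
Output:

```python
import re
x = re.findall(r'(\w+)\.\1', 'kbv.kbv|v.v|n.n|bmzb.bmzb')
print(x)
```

['kbv', 'v', 'n', 'bmzb']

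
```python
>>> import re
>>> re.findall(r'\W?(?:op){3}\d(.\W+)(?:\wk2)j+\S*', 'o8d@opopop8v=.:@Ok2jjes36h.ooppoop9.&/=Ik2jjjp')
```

['v=.:@']

This matches optionally a non-word character, then the literal 'op' repeated 3 times, then a digit; then any character, then one or more of a non-word character (captured); then a word character, then the literal 'k2' (non-capturing group); then one or more of a literal 'j', then zero or more of a non-whitespace character.
Scanning left to right: at [3:46] match '@opopop8v=.:@Ok2jjes36h.ooppoop9.&/=Ik2jjjp', group 1 = 'v=.:@'.
One capturing group, so `findall` returns just the captured substring from the one match — 1 in all.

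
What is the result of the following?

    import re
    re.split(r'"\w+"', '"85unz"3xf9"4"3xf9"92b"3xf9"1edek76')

Matches to split on: at [0:7] → '"85unz"'; at [11:14] → '"4"'; at [18:23] → '"92b"'.
`split` removes every match and returns the 4 fragments in between.

['', '3xf9', '3xf9', '3xf9"1edek76']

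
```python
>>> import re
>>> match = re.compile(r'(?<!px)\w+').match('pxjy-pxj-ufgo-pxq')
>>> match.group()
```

The negative lookahead/lookbehind blocks any match where the forbidden context is present.
`match` is anchored at position 0; if the pattern doesn't fit there, it returns None.
The match spans [0:4] → 'pxjy'.

'pxjy'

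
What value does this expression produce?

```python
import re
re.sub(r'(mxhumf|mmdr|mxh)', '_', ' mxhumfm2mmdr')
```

`|` is ordered: at each position the engine commits to the first alternative that works.
Matches: at [1:7] → 'mxhumf'; at [9:13] → 'mmdr'.
`sub` substitutes '_' at each match site.

' _m2_'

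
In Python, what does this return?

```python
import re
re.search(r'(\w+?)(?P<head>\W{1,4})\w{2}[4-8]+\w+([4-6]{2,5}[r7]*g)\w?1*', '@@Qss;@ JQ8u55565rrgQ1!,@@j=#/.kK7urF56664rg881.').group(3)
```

The match spans [2:22] → 'Qss;@ JQ8u55565rrgQ1'.
Captured: group 1 = 'Qss', group 2 = ';@ ', group 3 = '65rrg'.

'65rrg'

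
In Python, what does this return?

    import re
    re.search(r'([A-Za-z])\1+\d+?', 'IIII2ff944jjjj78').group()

'IIII2'

`\1` is not a pattern — it's the concrete string captured by group 1, re-applied verbatim.
`search` walks the string left to right and returns the first match it finds.
The match spans [0:5] → 'IIII2'.
Captured: group 1 = 'I'.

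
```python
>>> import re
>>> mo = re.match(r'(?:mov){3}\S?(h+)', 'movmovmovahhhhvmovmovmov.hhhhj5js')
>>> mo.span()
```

(0, 14)

This matches the literal 'mov' repeated 3 times, then optionally a non-whitespace character; then one or more of a literal 'h' (captured).
`match` is anchored at position 0; if the pattern doesn't fit there, it returns None.
The match spans [0:14] → 'movmovmovahhhh'.
Captured: group 1 = 'hhhh'.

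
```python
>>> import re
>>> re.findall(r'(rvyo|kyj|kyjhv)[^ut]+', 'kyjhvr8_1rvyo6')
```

['kyj']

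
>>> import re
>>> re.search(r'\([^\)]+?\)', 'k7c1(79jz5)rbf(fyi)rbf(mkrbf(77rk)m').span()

Unlike `match`, `search` isn't anchored — it looks for the pattern anywhere in the string.
The match spans [4:11] → '(79jz5)'.

(4, 11)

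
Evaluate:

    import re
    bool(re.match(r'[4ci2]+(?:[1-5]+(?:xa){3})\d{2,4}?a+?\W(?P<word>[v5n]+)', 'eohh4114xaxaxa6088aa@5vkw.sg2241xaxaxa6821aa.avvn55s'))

False

`re.match` won't scan ahead — the pattern has to work from the very first character.
Here the string doesn't start with a match, so the call returns None, and `bool(None)` is False.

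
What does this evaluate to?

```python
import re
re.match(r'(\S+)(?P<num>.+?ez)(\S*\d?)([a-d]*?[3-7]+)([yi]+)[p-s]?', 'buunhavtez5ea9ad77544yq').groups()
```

This matches one or more of a non-whitespace character (captured); then one or more of any character (lazy), then the literal 'ez' (captured as 'num'); then zero or more of a non-whitespace character, then optionally a digit (captured); then zero or more of a character in [a-d] (lazy), then one or more of a character in [3-7] (captured); then one or more of one of [yi] (captured); then optionally a character in [p-s].
With `match`, the pattern is implicitly anchored at the beginning.
The match spans [0:23] → 'buunhavtez5ea9ad77544yq'.
Captured: group 1 = 'buunhav', group 2 = 'tez', group 3 = '5ea9ad7754', group 4 = '4', group 5 = 'y'.

('buunhav', 'tez', '5ea9ad7754', '4', 'y')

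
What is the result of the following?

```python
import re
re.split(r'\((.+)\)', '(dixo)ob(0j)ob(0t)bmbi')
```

Matches to split on: at [0:18] → '(dixo)ob(0j)ob(0t)'.
Because the pattern has a capturing group, `split` also inserts each captured text between the pieces.

['', 'dixo)ob(0j)ob(0t', 'bmbi']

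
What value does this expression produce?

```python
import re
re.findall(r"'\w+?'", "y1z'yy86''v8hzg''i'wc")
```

["'yy86'", "'v8hzg'", "'i'"]

Matches: at [3:9] → "'yy86'"; at [9:16] → "'v8hzg'"; at [16:19] → "'i'".
With no groups in the pattern, `findall` gives back each whole match — 3 here.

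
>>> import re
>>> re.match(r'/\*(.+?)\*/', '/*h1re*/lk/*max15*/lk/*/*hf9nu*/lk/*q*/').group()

With `match`, the pattern is implicitly anchored at the beginning.
The match spans [0:8] → '/*h1re*/'.
Captured: group 1 = 'h1re'.

'/*h1re*/'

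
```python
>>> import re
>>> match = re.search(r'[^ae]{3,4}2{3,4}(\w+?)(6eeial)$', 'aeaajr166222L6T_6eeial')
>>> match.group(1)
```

The pattern matches 3 to 4 of any character except [ae], then 3 to 4 of a literal '2'; then one or more of a word character (lazy) (captured); then the literal '6ee', then the literal 'ial' (captured); then anchored at the end.
`re.search` tries every starting position until one works.
The match spans [5:22] → 'r166222L6T_6eeial'.
Captured: group 1 = 'L6T_', group 2 = '6eeial'.

'L6T_'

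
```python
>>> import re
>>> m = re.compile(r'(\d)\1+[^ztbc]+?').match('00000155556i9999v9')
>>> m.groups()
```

('0',)

A backreference is literal: `\1` must see the identical characters the first group matched.
With `match`, the pattern is implicitly anchored at the beginning.
The match spans [0:6] → '000001'.
Captured: group 1 = '0'.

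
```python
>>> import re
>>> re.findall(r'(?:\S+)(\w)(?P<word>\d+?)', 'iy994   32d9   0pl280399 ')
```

This matches one or more of a non-whitespace character (non-capturing group); then a word character (captured); then one or more of a digit (lazy) (captured as 'word').
Walking the string: at [0:5] match 'iy994', groups = ('9', '4'); at [8:12] match '32d9', groups = ('d', '9'); at [15:24] match '0pl280399', groups = ('9', '9').
`findall` packs the 2 group values into a tuple for every match.

[('9', '4'), ('d', '9'), ('9', '9')]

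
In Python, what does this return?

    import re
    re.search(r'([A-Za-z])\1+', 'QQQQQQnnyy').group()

'QQQQQQ'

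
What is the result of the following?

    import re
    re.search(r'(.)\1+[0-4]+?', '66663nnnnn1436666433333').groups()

('6',)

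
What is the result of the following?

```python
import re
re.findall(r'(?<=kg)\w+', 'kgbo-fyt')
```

Lookahead/lookbehind check context without consuming it, so the matched span excludes the asserted characters.
Scanning left to right: at [2:4] → 'bo'.
No capturing groups, so `findall` returns the 1 full match string.

['bo']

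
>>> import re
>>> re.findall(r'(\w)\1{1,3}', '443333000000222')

['4', '3', '0', '0', '2']

`\1` has to match the exact text group 1 already captured.
`findall` collects group 1 from each match (5 total).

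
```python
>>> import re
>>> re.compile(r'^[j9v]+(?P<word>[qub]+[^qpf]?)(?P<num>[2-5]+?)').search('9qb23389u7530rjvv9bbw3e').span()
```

(0, 5)

Because the quantifier is non-greedy, it stops expanding at the earliest point where the rest of the pattern can succeed.
The match spans [0:5] → '9qb23'.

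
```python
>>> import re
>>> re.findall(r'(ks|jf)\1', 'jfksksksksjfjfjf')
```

['ks', 'ks', 'jf']

After group 1 captures some text, `\1` only succeeds where that same text appears again.
Because there's exactly one group, `findall` drops the full match and keeps group 1 from each hit.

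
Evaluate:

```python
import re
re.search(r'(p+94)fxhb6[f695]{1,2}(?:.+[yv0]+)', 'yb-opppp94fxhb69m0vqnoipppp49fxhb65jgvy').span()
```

(4, 39)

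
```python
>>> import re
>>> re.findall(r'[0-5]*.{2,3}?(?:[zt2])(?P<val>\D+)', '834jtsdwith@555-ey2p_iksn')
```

['sdwith@', 'p_iksn']

This matches zero or more of a character in [0-5], then 2 to 3 of any character (lazy); then one of [zt2] (non-capturing group); then one or more of a non-digit (captured as 'val').
Walking the string: at [1:12] match '34jtsdwith@', group 1 = 'sdwith@'; at [12:25] match '555-ey2p_iksn', group 1 = 'p_iksn'.
Because there's exactly one group, `findall` drops the full match and keeps group 1 from each hit.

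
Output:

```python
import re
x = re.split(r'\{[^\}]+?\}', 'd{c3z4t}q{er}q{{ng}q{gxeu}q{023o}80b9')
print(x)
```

['d', 'q', 'q', 'q', 'q', '80b9']

Matches to split on: at [1:8] → '{c3z4t}'; at [9:13] → '{er}'; at [14:19] → '{{ng}'; at [20:26] → '{gxeu}'; at [27:33] → '{023o}'.
`split` removes every match and returns the 6 fragments in between.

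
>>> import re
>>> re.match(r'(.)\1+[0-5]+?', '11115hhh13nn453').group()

'11115'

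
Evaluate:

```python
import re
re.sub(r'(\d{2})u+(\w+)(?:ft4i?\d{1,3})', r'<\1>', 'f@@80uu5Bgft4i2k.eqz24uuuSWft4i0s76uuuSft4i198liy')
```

'f@@<80>k.eqz<24>liy'

This matches exactly 2 of a digit (captured); then one or more of a literal 'u'; then one or more of a word character (captured); then the literal 'ft4', then optionally the literal 'i', then 1 to 3 of a digit (non-capturing group).
Matches: at [3:15] → '80uu5Bgft4i2'; at [20:46] → '24uuuSWft4i0s76uuuSft4i198'.
`\1` in the replacement pulls in group 1's text for each match.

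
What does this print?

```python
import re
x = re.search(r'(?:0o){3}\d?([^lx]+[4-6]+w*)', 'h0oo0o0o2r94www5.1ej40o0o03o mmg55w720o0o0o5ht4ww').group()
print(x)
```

0o0o0o5ht4ww

The match spans [37:49] → '0o0o0o5ht4ww'.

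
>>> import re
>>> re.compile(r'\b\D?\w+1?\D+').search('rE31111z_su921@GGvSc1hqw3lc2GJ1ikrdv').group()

This matches a word boundary (`\b`, zero-width); then optionally a non-digit; then one or more of a word character, then optionally the literal '1', then one or more of a non-digit.
`re.search` tries every starting position until one works.
The match spans [0:20] → 'rE31111z_su921@GGvSc'.

'rE31111z_su921@GGvSc'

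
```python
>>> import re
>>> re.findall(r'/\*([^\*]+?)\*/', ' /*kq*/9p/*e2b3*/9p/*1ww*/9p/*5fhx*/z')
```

['kq', 'e2b3', '1ww', '5fhx']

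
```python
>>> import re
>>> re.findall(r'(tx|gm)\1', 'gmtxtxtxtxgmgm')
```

['tx', 'tx', 'gm']

`\1` has to match the exact text group 1 already captured.
Walking the string: at [2:6] match 'txtx', group 1 = 'tx'; at [6:10] match 'txtx', group 1 = 'tx'; at [10:14] match 'gmgm', group 1 = 'gm'.
One capturing group, so `findall` returns just the captured substring from each match — 3 in all.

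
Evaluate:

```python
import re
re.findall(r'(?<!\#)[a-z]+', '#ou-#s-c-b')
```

`(?!…)`/`(?<!…)` only lets a position through if the neighbouring text does NOT match; no characters are consumed.
No capturing groups, so `findall` returns the 3 full match strings.

['u', 'c', 'b']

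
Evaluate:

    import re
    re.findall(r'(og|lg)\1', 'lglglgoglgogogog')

The backreference `\1` re-matches whatever the first group consumed, character for character.
Scanning left to right: at [0:4] match 'lglg', group 1 = 'lg'; at [10:14] match 'ogog', group 1 = 'og'.
`findall` collects group 1 from each match (2 total).

['lg', 'og']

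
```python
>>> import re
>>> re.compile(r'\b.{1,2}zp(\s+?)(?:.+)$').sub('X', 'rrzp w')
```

'X'

Every occurrence is swapped for 'X'.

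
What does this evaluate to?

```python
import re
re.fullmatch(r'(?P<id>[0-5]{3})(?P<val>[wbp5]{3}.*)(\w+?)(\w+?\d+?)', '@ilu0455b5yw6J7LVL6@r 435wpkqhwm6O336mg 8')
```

Pattern: exactly 3 of a character in [0-5] (captured as 'id'); then exactly 3 of one of [wbp5], then zero or more of any character (captured as 'val'); then one or more of a word character (lazy) (captured); then one or more of a word character (lazy), then one or more of a digit (lazy) (captured).
`fullmatch` succeeds only if the pattern covers the string from start to end.
Here there's no way to consume every character, so the call returns None.

None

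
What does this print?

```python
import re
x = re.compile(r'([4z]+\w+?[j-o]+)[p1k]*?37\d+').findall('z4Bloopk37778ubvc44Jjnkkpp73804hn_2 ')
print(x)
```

['z4Bloo']

The pattern matches one or more of one of [4z], then one or more of a word character (lazy), then one or more of a character in [j-o] (captured); then zero or more of one of [p1k] (lazy), then the literal '37'; then one or more of a digit.
`findall` collects group 1 from the one match (1 total).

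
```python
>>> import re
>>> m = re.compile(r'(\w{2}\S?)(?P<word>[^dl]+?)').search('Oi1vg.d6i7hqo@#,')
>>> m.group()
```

'Oi1v'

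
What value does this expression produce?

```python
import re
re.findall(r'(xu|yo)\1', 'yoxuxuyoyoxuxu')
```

['xu', 'yo', 'xu']

After group 1 captures some text, `\1` only succeeds where that same text appears again.
Scanning left to right: at [2:6] match 'xuxu', group 1 = 'xu'; at [6:10] match 'yoyo', group 1 = 'yo'; at [10:14] match 'xuxu', group 1 = 'xu'.
With a single group, `findall` returns only what that group captured — 3 items.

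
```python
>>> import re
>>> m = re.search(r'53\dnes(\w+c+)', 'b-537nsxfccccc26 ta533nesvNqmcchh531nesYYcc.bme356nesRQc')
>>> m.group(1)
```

The match spans [19:43] → '533nesvNqmcchh531nesYYcc'.
Captured: group 1 = 'vNqmcchh531nesYYcc'.

'vNqmcchh531nesYYcc'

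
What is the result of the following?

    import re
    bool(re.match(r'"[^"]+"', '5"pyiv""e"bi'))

False

`re.match` won't scan ahead — the pattern has to work from the very first character.
Here the string doesn't start with a match, so the call returns None, and `bool(None)` is False.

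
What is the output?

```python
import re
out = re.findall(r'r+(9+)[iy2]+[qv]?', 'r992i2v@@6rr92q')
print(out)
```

['99', '9']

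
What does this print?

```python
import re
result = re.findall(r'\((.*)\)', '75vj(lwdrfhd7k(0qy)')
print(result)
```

['lwdrfhd7k(0qy']

One capturing group, so `findall` returns just the captured substring from the one match — 1 in all.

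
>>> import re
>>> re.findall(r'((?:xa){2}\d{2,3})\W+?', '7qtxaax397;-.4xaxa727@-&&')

['xaxa727']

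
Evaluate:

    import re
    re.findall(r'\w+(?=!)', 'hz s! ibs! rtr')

Because the assertion is zero-width, the text it checks is not consumed and won't appear in the result.
Matches: at [3:4] → 's'; at [6:9] → 'ibs'.
With no groups in the pattern, `findall` gives back each whole match — 2 here.

['s', 'ibs']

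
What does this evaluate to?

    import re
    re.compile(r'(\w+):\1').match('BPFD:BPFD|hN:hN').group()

`match` is anchored at position 0; if the pattern doesn't fit there, it returns None.
The match spans [0:9] → 'BPFD:BPFD'.

'BPFD:BPFD'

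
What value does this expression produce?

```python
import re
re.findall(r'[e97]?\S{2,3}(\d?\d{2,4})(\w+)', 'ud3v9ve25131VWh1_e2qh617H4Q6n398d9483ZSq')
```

[('5131', 'VWh1_e2qh617H4Q6n398d9483ZSq')]

With 2 capturing groups, `findall` returns a 2-tuple per match.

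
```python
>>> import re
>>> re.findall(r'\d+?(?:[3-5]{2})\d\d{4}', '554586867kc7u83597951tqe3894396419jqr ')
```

Lazy quantifiers expand one character at a time until the remainder of the pattern can match.
`findall` yields the raw match text (3 of them) because the pattern has no groups.

['55458686', '83597951', '3894396419']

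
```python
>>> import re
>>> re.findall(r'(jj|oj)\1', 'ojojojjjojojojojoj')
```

['oj', 'oj', 'oj']

The backreference `\1` re-matches whatever the first group consumed, character for character.
Matches: at [0:4] match 'ojoj', group 1 = 'oj'; at [8:12] match 'ojoj', group 1 = 'oj'; at [12:16] match 'ojoj', group 1 = 'oj'.
Because there's exactly one group, `findall` drops the full match and keeps group 1 from each hit.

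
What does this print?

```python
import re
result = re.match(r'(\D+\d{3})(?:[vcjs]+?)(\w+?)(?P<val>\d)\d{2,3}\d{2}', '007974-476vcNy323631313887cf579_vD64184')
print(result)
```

`match` is anchored at position 0; if the pattern doesn't fit there, it returns None.
Here the string doesn't start with a match, so the call returns None.

None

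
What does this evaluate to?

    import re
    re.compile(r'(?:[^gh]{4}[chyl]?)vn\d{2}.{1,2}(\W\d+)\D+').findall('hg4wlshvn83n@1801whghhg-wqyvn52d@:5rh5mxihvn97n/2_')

['@1801', '/2']

This matches exactly 4 of any character except [gh], then optionally one of [chyl] (non-capturing group); then the literal 'vn', then exactly 2 of a digit, then 1 to 2 of any character; then a non-word character, then one or more of a digit (captured); then one or more of a non-digit.
Because there's exactly one group, `findall` drops the full match and keeps group 1 from each hit.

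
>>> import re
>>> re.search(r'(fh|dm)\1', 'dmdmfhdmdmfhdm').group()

The backreference `\1` re-matches whatever the first group consumed, character for character.
The match spans [0:4] → 'dmdm'.

'dmdm'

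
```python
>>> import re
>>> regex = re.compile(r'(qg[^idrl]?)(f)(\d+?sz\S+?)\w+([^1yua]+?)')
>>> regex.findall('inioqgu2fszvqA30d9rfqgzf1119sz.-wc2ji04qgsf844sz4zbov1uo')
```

This matches the literal 'qg', then optionally any character except [idrl] (captured); then a literal 'f' (captured); then one or more of a digit (lazy), then the literal 'sz', then one or more of a non-whitespace character (lazy) (captured); then one or more of a word character; then one or more of any character except [1yua] (lazy) (captured).
A non-greedy quantifier consumes as few characters as it can — just enough that the remainder of the pattern still matches from where it stops; whatever follows it matches normally.
Walking the string: at [20:56] match 'qgzf1119sz.-wc2ji04qgsf844sz4zbov1uo', groups = ('qgz', 'f', '1119sz.-', 'o').
`findall` packs the 4 group values into a tuple for every match.

[('qgz', 'f', '1119sz.-', 'o')]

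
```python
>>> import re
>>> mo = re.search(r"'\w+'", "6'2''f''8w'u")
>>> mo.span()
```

(1, 4)

Unlike `match`, `search` isn't anchored — it looks for the pattern anywhere in the string.
The match spans [1:4] → "'2'".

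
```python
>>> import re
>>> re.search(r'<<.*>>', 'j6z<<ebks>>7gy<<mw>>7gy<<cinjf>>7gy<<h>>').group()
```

'<<ebks>>7gy<<mw>>7gy<<cinjf>>7gy<<h>>'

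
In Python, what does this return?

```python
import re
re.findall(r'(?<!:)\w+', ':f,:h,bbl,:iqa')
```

['bbl', 'qa']

The negative lookaround is zero-width — it rules out positions where the adjacent text would match, without consuming anything.
Scanning left to right: at [6:9] → 'bbl'; at [12:14] → 'qa'.
Since nothing is captured, `findall` lists the 2 matched substrings directly.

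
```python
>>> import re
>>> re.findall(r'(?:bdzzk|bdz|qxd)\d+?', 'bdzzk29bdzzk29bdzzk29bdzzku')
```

['bdzzk2', 'bdzzk2', 'bdzzk2']

Matches: at [0:6] → 'bdzzk2'; at [7:13] → 'bdzzk2'; at [14:20] → 'bdzzk2'.
`findall` yields the raw match text (3 of them) because the pattern has no groups.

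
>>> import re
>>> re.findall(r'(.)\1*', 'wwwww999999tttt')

['w', '9', 't']

The backreference `\1` re-matches whatever the first group consumed, character for character.
Scanning left to right: at [0:5] match 'wwwww', group 1 = 'w'; at [5:11] match '999999', group 1 = '9'; at [11:15] match 'tttt', group 1 = 't'.
`findall` collects group 1 from each match (3 total).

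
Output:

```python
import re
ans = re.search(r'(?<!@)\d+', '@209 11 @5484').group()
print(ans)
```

09

Because the assertion is negative and zero-width, positions next to the forbidden text are skipped.
Unlike `match`, `search` isn't anchored — it looks for the pattern anywhere in the string.
The match spans [2:4] → '09'.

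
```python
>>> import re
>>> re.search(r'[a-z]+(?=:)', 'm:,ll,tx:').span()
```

(0, 1)

Lookahead/lookbehind check context without consuming it, so the matched span excludes the asserted characters.
The match spans [0:1] → 'm'.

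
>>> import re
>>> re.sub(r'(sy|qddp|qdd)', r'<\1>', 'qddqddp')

'<qdd><qddp>'

Branches in `(...|...)` are attempted left-to-right; the first branch that allows the whole pattern to succeed is taken.
Matches: at [0:3] → 'qdd'; at [3:7] → 'qddp'.
`\1` in the replacement pulls in group 1's text for each match.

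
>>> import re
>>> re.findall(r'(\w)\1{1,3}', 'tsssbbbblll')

After group 1 captures some text, `\1` only succeeds where that same text appears again.
Because there's exactly one group, `findall` drops the full match and keeps group 1 from each hit.

['s', 'b', 'l']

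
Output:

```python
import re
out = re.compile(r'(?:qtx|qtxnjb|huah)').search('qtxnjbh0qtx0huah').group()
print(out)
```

Alternation isn't longest-match — the leftmost alternative that fits at this position is chosen.
`re.search` tries every starting position until one works.
The match spans [0:3] → 'qtx'.

qtx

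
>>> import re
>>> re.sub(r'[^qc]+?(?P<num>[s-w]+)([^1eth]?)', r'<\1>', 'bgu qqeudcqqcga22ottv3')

'<u>qq<u>cqqc<ttv>'

Pattern: one or more of any character except [qc] (lazy); then one or more of a character in [s-w] (captured as 'num'); then optionally any character except [1eth] (captured).
Matches: at [0:4] → 'bgu '; at [6:9] → 'eud'; at [13:22] → 'ga22ottv3'.
`\1` in the replacement pulls in group 1's text for each match.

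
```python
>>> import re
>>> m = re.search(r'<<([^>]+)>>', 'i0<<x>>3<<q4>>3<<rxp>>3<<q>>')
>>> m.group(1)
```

'x'

Unlike `match`, `search` isn't anchored — it looks for the pattern anywhere in the string.
The match spans [2:7] → '<<x>>'.
Captured: group 1 = 'x'.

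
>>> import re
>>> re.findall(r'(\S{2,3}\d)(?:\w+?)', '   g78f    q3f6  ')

This matches 2 to 3 of a non-whitespace character, then a digit (captured); then one or more of a word character (lazy) (non-capturing group).
Walking the string: at [3:7] match 'g78f', group 1 = 'g78'.
Because there's exactly one group, `findall` drops the full match and keeps group 1 from the one hit.

['g78']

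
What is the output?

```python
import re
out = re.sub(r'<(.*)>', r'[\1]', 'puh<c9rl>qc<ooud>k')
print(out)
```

puh[c9rl>qc<ooud]k

Matches: at [3:17] → '<c9rl>qc<ooud>'.
The replacement refers to a captured group, so each match is rewritten using its own captured text.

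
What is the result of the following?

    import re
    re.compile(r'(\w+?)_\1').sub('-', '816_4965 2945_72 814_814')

'816_4965 2945_72 -'

`\1` has to match the exact text group 1 already captured.
`sub` substitutes '-' at each match site.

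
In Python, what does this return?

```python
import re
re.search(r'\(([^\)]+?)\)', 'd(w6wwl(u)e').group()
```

The match spans [1:10] → '(w6wwl(u)'.

'(w6wwl(u)'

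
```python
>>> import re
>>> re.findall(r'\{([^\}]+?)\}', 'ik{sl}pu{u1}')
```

['sl', 'u1']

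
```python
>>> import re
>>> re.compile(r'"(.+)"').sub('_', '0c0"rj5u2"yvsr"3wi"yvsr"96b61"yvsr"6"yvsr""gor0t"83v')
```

'0c0_83v'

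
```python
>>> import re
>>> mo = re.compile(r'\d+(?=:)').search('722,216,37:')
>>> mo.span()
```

(8, 10)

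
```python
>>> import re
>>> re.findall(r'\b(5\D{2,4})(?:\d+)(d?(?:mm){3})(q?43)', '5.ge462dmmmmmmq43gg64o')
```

[('5.ge', 'dmmmmmm', 'q43')]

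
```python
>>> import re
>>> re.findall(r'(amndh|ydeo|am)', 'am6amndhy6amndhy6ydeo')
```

['am', 'amndh', 'amndh', 'ydeo']

The regex engine tests alternatives in the order written; an earlier branch that matches wins even if a later one would match more.
Scanning left to right: at [0:2] match 'am', group 1 = 'am'; at [3:8] match 'amndh', group 1 = 'amndh'; at [10:15] match 'amndh', group 1 = 'amndh'; at [17:21] match 'ydeo', group 1 = 'ydeo'.
One capturing group, so `findall` returns just the captured substring from each match — 4 in all.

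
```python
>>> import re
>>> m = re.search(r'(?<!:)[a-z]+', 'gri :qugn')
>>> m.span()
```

(0, 3)

Because the assertion is negative and zero-width, positions next to the forbidden text are skipped.
`search` walks the string left to right and returns the first match it finds.
The match spans [0:3] → 'gri'.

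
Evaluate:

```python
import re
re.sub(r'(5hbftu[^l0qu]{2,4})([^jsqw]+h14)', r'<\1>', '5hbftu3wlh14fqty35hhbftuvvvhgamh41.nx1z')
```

Each match is replaced using the text its own group 1 captured.

'<5hbftu3w>fqty35hhbftuvvvhgamh41.nx1z'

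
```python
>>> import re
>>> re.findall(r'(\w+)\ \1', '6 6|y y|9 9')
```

['6', 'y', '9']

After group 1 captures some text, `\1` only succeeds where that same text appears again.
Matches: at [0:3] match '6 6', group 1 = '6'; at [4:7] match 'y y', group 1 = 'y'; at [8:11] match '9 9', group 1 = '9'.
One capturing group, so `findall` returns just the captured substring from each match — 3 in all.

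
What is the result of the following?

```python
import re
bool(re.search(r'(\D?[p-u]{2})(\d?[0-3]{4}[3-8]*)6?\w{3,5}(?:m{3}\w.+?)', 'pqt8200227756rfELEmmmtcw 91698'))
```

False

Pattern: optionally a non-digit, then exactly 2 of a character in [p-u] (captured); then optionally a digit, then exactly 4 of a character in [0-3], then zero or more of a character in [3-8] (captured); then optionally the literal '6', then 3 to 5 of a word character; then exactly 3 of a literal 'm', then a word character, then one or more of any character (lazy) (non-capturing group).
`search` walks the string left to right and returns the first match it finds.
Here nothing in the string fits, so the call returns None, and `bool(None)` is False.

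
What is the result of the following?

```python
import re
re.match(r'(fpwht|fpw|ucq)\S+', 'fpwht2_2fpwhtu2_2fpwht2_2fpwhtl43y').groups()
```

The match spans [0:34] → 'fpwht2_2fpwhtu2_2fpwht2_2fpwhtl43y'.
Captured: group 1 = 'fpwht'.

('fpwht',)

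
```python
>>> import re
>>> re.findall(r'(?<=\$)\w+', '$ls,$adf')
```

['ls', 'adf']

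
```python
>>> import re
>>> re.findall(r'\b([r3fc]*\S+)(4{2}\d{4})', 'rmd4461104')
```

[('rmd', '446110')]

`findall` packs the 2 group values into a tuple for every match.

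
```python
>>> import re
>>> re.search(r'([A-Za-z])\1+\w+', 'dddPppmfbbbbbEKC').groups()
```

The backreference `\1` re-matches whatever the first group consumed, character for character.
`re.search` scans for the first position where the pattern succeeds.
The match spans [0:16] → 'dddPppmfbbbbbEKC'.
Captured: group 1 = 'd'.

('d',)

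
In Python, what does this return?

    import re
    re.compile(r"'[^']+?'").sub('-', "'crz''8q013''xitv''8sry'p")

'----p'

Matches: at [0:5] → "'crz'"; at [5:12] → "'8q013'"; at [12:18] → "'xitv'"; at [18:24] → "'8sry'".
Every occurrence is swapped for '-'.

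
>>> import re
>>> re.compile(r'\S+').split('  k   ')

['  ', '   ']

This matches one or more of a non-whitespace character.
Matches to split on: at [2:3] → 'k'.
The string is cut at each match, leaving 2 pieces.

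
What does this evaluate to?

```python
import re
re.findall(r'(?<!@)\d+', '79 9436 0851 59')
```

Because the assertion is negative and zero-width, positions next to the forbidden text are skipped.
No capturing groups, so `findall` returns the 4 full match strings.

['79', '9436', '0851', '59']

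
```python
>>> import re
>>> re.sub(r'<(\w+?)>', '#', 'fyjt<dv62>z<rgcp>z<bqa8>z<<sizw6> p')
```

'fyjt#z#z#z<# p'

Every occurrence is swapped for '#'.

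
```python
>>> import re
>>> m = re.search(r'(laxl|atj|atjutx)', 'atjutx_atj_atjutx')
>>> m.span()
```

(0, 3)

Alternation tries branches left to right and keeps the first one that lets the overall match succeed at that position.
The match spans [0:3] → 'atj'.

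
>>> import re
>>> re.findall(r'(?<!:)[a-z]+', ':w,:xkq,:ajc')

['kq', 'jc']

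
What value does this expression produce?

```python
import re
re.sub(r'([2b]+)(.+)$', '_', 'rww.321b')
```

'rww.3_'

Each match is replaced by '_'.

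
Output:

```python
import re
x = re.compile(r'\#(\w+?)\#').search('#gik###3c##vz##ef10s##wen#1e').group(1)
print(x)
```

gik

Unlike `match`, `search` isn't anchored — it looks for the pattern anywhere in the string.
The match spans [0:5] → '#gik#'.
Captured: group 1 = 'gik'.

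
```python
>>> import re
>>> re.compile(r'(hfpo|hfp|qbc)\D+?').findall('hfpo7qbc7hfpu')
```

['hfp', 'hfp']

Walking the string: at [0:4] match 'hfpo', group 1 = 'hfp'; at [9:13] match 'hfpu', group 1 = 'hfp'.
With a single group, `findall` returns only what that group captured — 2 items.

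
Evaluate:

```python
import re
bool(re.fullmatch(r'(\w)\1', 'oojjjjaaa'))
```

False

`re.fullmatch` requires the pattern to consume the entire string.
Here there's no way to consume every character, so the call returns None, and `bool(None)` is False.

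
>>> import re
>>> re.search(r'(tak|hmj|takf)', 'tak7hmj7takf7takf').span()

(0, 3)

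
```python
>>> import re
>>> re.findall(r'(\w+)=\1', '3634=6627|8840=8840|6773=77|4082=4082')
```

['8840', '4082']

A backreference is literal: `\1` must see the identical characters the first group matched.
Walking the string: at [10:19] match '8840=8840', group 1 = '8840'; at [28:37] match '4082=4082', group 1 = '4082'.
`findall` collects group 1 from each match (2 total).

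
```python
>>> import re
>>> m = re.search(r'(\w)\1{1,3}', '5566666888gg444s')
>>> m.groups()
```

('5',)

`\1` is not a pattern — it's the concrete string captured by group 1, re-applied verbatim.
`re.search` scans for the first position where the pattern succeeds.
The match spans [0:2] → '55'.
Captured: group 1 = '5'.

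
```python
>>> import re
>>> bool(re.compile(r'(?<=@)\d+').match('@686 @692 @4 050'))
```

False

Because the assertion is zero-width, the text it checks is not consumed and won't appear in the result.
`re.match` won't scan ahead — the pattern has to work from the very first character.
Here the pattern fails at index 0, so the call returns None, and `bool(None)` is False.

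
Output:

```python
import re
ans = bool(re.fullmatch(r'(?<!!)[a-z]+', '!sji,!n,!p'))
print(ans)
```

The negative lookahead/lookbehind blocks any match where the forbidden context is present.
For `fullmatch`, every character of the input must be accounted for by the pattern.
Here the pattern can't cover the whole string, so the call returns None, and `bool(None)` is False.

False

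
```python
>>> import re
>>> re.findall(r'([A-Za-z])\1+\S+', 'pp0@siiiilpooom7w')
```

After group 1 captures some text, `\1` only succeeds where that same text appears again.
Scanning left to right: at [0:17] match 'pp0@siiiilpooom7w', group 1 = 'p'.
`findall` collects group 1 from the one match (1 total).

['p']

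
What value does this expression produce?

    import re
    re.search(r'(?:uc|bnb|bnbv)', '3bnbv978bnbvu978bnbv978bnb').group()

'bnb'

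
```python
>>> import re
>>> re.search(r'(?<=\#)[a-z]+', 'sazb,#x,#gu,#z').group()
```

'x'

The `(?=…)`/`(?<=…)` assertion just peeks at neighbouring text; it doesn't advance the match position.
The match spans [6:7] → 'x'.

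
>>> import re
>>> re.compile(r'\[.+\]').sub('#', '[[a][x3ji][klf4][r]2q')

Matches: at [0:19] → '[[a][x3ji][klf4][r]'.
Each match is replaced by '#'.

'#2q'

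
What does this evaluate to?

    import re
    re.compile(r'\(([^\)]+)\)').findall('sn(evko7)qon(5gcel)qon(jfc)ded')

['evko7', '5gcel', 'jfc']

Because there's exactly one group, `findall` drops the full match and keeps group 1 from each hit.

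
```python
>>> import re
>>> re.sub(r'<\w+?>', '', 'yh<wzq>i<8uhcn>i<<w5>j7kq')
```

Matches: at [2:7] → '<wzq>'; at [8:15] → '<8uhcn>'; at [17:21] → '<w5>'.
`sub` substitutes '' at each match site.

'yhii<j7kq'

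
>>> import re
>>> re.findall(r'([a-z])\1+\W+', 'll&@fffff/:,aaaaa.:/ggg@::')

['l', 'f', 'a', 'g']

The backreference `\1` re-matches whatever the first group consumed, character for character.
With a single group, `findall` returns only what that group captured — 4 items.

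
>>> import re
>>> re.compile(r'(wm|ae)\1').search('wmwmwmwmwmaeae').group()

'wmwm'

The backreference `\1` re-matches whatever the first group consumed, character for character.
`re.search` tries every starting position until one works.
The match spans [0:4] → 'wmwm'.
Captured: group 1 = 'wm'.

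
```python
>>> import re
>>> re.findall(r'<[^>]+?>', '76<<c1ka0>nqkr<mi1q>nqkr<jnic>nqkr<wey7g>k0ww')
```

['<<c1ka0>', '<mi1q>', '<jnic>', '<wey7g>']

Scanning left to right: at [2:10] → '<<c1ka0>'; at [14:20] → '<mi1q>'; at [24:30] → '<jnic>'; at [34:41] → '<wey7g>'.
`findall` yields the raw match text (4 of them) because the pattern has no groups.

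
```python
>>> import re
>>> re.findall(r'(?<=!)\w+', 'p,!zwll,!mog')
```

The lookaround is zero-width — it requires the adjacent text to match without consuming it, so the asserted text isn't part of the match.
Scanning left to right: at [3:7] → 'zwll'; at [9:12] → 'mog'.
No capturing groups, so `findall` returns the 2 full match strings.

['zwll', 'mog']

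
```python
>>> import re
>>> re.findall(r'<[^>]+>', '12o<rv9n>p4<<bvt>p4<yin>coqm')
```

['<rv9n>', '<<bvt>', '<yin>']

Since nothing is captured, `findall` lists the 3 matched substrings directly.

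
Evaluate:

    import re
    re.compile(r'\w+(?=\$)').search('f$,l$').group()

'f'

Lookahead/lookbehind check context without consuming it, so the matched span excludes the asserted characters.
Unlike `match`, `search` isn't anchored — it looks for the pattern anywhere in the string.
The match spans [0:1] → 'f'.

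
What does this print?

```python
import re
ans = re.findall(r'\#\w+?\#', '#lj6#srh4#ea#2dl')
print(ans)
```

['#lj6#', '#ea#']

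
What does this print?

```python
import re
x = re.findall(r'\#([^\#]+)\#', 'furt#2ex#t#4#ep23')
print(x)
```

['2ex', '4']

Matches: at [4:9] match '#2ex#', group 1 = '2ex'; at [10:13] match '#4#', group 1 = '4'.
Because there's exactly one group, `findall` drops the full match and keeps group 1 from each hit.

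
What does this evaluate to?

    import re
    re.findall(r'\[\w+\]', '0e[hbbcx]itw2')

Since nothing is captured, `findall` lists the 1 matched substring directly.

['[hbbcx]']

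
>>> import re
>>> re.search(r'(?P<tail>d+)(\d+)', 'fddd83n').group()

This matches one or more of a literal 'd' (captured as 'tail'); then one or more of a digit (captured).
`re.search` tries every starting position until one works.
The match spans [1:6] → 'ddd83'.
Captured: group 1 = 'ddd', group 2 = '83'.

'ddd83'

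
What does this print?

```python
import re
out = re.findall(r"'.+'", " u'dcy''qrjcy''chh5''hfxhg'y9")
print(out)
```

["'dcy''qrjcy''chh5''hfxhg'"]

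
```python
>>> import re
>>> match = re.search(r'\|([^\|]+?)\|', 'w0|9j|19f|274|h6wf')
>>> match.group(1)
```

Unlike `match`, `search` isn't anchored — it looks for the pattern anywhere in the string.
The match spans [2:6] → '|9j|'.
Captured: group 1 = '9j'.

'9j'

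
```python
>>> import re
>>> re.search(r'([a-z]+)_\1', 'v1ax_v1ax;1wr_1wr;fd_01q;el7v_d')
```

None

`\1` has to match the exact text group 1 already captured.
`re.search` tries every starting position until one works.
Here nothing in the string fits, so the call returns None.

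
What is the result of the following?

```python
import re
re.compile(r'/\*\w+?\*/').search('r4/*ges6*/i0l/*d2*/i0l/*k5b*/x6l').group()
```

The match spans [2:10] → '/*ges6*/'.

'/*ges6*/'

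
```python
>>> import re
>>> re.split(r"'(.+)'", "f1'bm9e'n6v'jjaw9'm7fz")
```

['f1', "bm9e'n6v'jjaw9", 'm7fz']

Because the pattern has a capturing group, `split` also inserts each captured text between the pieces.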